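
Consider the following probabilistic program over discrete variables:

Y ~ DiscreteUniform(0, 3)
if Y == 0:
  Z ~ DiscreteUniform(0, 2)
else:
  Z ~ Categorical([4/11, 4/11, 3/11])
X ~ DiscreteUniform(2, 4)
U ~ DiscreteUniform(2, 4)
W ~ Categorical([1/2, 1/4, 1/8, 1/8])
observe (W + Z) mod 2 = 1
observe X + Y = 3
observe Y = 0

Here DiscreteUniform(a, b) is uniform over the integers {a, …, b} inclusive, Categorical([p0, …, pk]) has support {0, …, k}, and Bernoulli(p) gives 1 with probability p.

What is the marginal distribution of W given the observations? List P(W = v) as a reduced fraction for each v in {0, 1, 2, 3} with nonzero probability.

Enumerate traces; 18 have nonzero weight after conditioning:
  (Y=0, Z=0, X=3, U=2, W=1) weight 1/432
  (Y=0, Z=0, X=3, U=2, W=3) weight 1/864
  (Y=0, Z=0, X=3, U=3, W=1) weight 1/432
  (Y=0, Z=0, X=3, U=3, W=3) weight 1/864
  (Y=0, Z=0, X=3, U=4, W=1) weight 1/432
  (Y=0, Z=0, X=3, U=4, W=3) weight 1/864
  (Y=0, Z=1, X=3, U=2, W=0) weight 1/216
  (Y=0, Z=1, X=3, U=2, W=2) weight 1/864
  … 10 more
Group by W:
  weight(W=0) = 1/72
  weight(W=1) = 1/72
  weight(W=2) = 1/288
  weight(W=3) = 1/144
Total weight = 1/72 + 1/72 + 1/288 + 1/144 = 11/288
P(W=0 | obs) = 1/72 / 11/288 = 4/11
P(W=1 | obs) = 1/72 / 11/288 = 4/11
P(W=2 | obs) = 1/288 / 11/288 = 1/11
P(W=3 | obs) = 1/144 / 11/288 = 2/11

P(W=0) = 4/11, P(W=1) = 4/11, P(W=2) = 1/11, P(W=3) = 2/11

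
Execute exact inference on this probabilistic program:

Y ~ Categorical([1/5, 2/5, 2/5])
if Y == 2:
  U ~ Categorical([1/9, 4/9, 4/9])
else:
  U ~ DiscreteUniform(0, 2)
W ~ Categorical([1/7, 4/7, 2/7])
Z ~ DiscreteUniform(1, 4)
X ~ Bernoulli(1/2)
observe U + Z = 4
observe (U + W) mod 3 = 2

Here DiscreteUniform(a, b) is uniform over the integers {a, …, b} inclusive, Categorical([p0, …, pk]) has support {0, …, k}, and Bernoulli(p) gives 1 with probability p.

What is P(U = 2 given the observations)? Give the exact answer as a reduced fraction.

Enumerate traces; 18 have nonzero weight after conditioning:
  (Y=0, U=0, W=2, Z=4, X=0) weight 1/420
  (Y=0, U=0, W=2, Z=4, X=1) weight 1/420
  (Y=0, U=1, W=1, Z=3, X=0) weight 1/210
  (Y=0, U=1, W=1, Z=3, X=1) weight 1/210
  (Y=0, U=2, W=0, Z=2, X=0) weight 1/840
  (Y=0, U=2, W=0, Z=2, X=1) weight 1/840
  (Y=1, U=0, W=2, Z=4, X=0) weight 1/210
  (Y=1, U=0, W=2, Z=4, X=1) weight 1/210
  … 10 more
Group by U:
  weight(U=0) = 11/630
  weight(U=1) = 17/315
  weight(U=2) = 17/1260
Total weight = 11/630 + 17/315 + 17/1260 = 107/1260
P(U=0 | obs) = 11/630 / 107/1260 = 22/107
P(U=1 | obs) = 17/315 / 107/1260 = 68/107
P(U=2 | obs) = 17/1260 / 107/1260 = 17/107

P(U = 2 | obs) = 17/107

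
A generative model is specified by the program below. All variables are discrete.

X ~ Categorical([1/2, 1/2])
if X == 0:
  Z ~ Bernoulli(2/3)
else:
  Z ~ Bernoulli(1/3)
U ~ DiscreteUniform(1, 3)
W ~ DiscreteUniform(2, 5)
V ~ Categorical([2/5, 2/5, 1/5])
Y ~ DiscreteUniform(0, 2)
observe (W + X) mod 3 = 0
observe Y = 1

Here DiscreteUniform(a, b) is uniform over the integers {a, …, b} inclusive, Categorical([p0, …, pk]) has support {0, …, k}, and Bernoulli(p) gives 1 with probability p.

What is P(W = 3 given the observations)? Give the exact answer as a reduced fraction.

Enumerate traces; 54 have nonzero weight after conditioning:
  (X=0, Z=0, U=1, W=3, V=0, Y=1) weight 1/540
  (X=0, Z=0, U=1, W=3, V=1, Y=1) weight 1/540
  (X=0, Z=0, U=1, W=3, V=2, Y=1) weight 1/1080
  (X=0, Z=0, U=2, W=3, V=0, Y=1) weight 1/540
  (X=0, Z=0, U=2, W=3, V=1, Y=1) weight 1/540
  (X=0, Z=0, U=2, W=3, V=2, Y=1) weight 1/1080
  (X=0, Z=0, U=3, W=3, V=0, Y=1) weight 1/540
  (X=0, Z=0, U=3, W=3, V=1, Y=1) weight 1/540
  (X=1, Z=0, U=1, W=2, V=0, Y=1) weight 1/270
  (X=1, Z=0, U=1, W=5, V=0, Y=1) weight 1/270
  … 44 more
Group by W:
  weight(W=2) = 1/24
  weight(W=3) = 1/24
  weight(W=5) = 1/24
Total weight = 1/24 + 1/24 + 1/24 = 1/8
P(W=2 | obs) = 1/24 / 1/8 = 1/3
P(W=3 | obs) = 1/24 / 1/8 = 1/3
P(W=5 | obs) = 1/24 / 1/8 = 1/3

P(W = 3 | obs) = 1/3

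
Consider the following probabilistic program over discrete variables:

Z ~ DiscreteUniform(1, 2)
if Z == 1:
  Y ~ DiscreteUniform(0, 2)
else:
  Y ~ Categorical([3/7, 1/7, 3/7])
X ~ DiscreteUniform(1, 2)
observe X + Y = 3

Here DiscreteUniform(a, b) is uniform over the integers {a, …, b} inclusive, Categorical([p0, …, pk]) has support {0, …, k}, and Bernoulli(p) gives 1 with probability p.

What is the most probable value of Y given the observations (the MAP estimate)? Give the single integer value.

Enumerate traces; 4 have nonzero weight after conditioning:
  (Z=1, Y=1, X=2) weight 1/12
  (Z=1, Y=2, X=1) weight 1/12
  (Z=2, Y=1, X=2) weight 1/28
  (Z=2, Y=2, X=1) weight 3/28
Group by Y:
  weight(Y=1) = 5/42
  weight(Y=2) = 4/21
Total weight = 5/42 + 4/21 = 13/42
P(Y=1 | obs) = 5/42 / 13/42 = 5/13
P(Y=2 | obs) = 4/21 / 13/42 = 8/13
argmax = 2

argmax_v P(Y = v | obs) = 2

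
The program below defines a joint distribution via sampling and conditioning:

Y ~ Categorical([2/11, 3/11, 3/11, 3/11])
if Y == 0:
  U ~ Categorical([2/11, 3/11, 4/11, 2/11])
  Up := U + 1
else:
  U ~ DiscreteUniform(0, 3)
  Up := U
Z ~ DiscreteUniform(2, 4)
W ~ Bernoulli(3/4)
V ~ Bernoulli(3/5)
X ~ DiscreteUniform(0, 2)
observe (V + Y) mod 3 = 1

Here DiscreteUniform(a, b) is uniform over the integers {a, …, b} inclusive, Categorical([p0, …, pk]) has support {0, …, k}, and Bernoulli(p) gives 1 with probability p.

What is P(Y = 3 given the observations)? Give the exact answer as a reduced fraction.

Enumerate traces; 216 have nonzero weight after conditioning:
  (Y=0, U=0, Z=2, W=0, V=1, X=0) weight 1/1815
  (Y=0, U=0, Z=2, W=0, V=1, X=1) weight 1/1815
  (Y=0, U=0, Z=2, W=0, V=1, X=2) weight 1/1815
  (Y=0, U=0, Z=2, W=1, V=1, X=0) weight 1/605
  (Y=0, U=0, Z=2, W=1, V=1, X=1) weight 1/605
  (Y=0, U=0, Z=2, W=1, V=1, X=2) weight 1/605
  (Y=0, U=0, Z=3, W=0, V=1, X=0) weight 1/1815
  (Y=0, U=0, Z=3, W=0, V=1, X=1) weight 1/1815
  (Y=1, U=0, Z=2, W=0, V=0, X=0) weight 1/1320
  (Y=3, U=0, Z=2, W=0, V=1, X=0) weight 1/880
  … 206 more
Group by Y:
  weight(Y=0) = 6/55
  weight(Y=1) = 6/55
  weight(Y=3) = 9/55
Total weight = 6/55 + 6/55 + 9/55 = 21/55
P(Y=0 | obs) = 6/55 / 21/55 = 2/7
P(Y=1 | obs) = 6/55 / 21/55 = 2/7
P(Y=3 | obs) = 9/55 / 21/55 = 3/7

P(Y = 3 | obs) = 3/7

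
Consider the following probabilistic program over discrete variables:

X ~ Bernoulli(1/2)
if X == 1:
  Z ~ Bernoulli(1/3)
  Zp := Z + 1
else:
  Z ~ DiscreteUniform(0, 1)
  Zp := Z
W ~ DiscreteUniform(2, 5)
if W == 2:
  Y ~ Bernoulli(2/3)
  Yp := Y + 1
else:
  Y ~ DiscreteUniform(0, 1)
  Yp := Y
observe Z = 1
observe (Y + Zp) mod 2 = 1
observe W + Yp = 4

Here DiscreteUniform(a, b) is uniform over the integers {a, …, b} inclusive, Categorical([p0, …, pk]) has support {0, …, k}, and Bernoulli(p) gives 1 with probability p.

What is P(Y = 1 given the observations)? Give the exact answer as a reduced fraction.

P(Y = 1 | obs) = 14/23

Enumerate traces; 3 have nonzero weight after conditioning:
  (X=0, Z=1, W=4, Y=0) weight 1/32
  (X=1, Z=1, W=2, Y=1) weight 1/36
  (X=1, Z=1, W=3, Y=1) weight 1/48
Group by Y:
  weight(Y=0) = 1/32
  weight(Y=1) = 7/144
Total weight = 1/32 + 7/144 = 23/288
P(Y=0 | obs) = 1/32 / 23/288 = 9/23
P(Y=1 | obs) = 7/144 / 23/288 = 14/23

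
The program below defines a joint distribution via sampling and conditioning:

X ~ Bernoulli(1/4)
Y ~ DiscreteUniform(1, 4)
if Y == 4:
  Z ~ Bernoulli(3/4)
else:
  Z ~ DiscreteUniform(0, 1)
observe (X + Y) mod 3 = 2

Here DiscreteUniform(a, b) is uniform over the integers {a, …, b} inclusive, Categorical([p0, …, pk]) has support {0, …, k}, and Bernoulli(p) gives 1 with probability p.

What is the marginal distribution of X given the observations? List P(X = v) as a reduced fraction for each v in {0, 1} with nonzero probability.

P(X=0) = 3/5, P(X=1) = 2/5

Enumerate traces; 6 have nonzero weight after conditioning:
  (X=0, Y=2, Z=0) weight 3/32
  (X=0, Y=2, Z=1) weight 3/32
  (X=1, Y=1, Z=0) weight 1/32
  (X=1, Y=1, Z=1) weight 1/32
  (X=1, Y=4, Z=0) weight 1/64
  (X=1, Y=4, Z=1) weight 3/64
Group by X:
  weight(X=0) = 3/16
  weight(X=1) = 1/8
Total weight = 3/16 + 1/8 = 5/16
P(X=0 | obs) = 3/16 / 5/16 = 3/5
P(X=1 | obs) = 1/8 / 5/16 = 2/5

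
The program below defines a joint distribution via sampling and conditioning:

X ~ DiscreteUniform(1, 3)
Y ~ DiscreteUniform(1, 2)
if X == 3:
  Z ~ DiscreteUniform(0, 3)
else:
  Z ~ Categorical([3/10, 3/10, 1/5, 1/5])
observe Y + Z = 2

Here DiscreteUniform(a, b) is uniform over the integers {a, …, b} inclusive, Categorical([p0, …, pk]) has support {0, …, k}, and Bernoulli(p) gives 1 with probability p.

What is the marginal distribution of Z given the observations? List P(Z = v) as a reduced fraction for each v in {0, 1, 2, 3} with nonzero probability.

P(Z=0) = 1/2, P(Z=1) = 1/2

Enumerate traces; 6 have nonzero weight after conditioning:
  (X=1, Y=1, Z=1) weight 1/20
  (X=1, Y=2, Z=0) weight 1/20
  (X=2, Y=1, Z=1) weight 1/20
  (X=2, Y=2, Z=0) weight 1/20
  (X=3, Y=1, Z=1) weight 1/24
  (X=3, Y=2, Z=0) weight 1/24
Group by Z:
  weight(Z=0) = 17/120
  weight(Z=1) = 17/120
Total weight = 17/120 + 17/120 = 17/60
P(Z=0 | obs) = 17/120 / 17/60 = 1/2
P(Z=1 | obs) = 17/120 / 17/60 = 1/2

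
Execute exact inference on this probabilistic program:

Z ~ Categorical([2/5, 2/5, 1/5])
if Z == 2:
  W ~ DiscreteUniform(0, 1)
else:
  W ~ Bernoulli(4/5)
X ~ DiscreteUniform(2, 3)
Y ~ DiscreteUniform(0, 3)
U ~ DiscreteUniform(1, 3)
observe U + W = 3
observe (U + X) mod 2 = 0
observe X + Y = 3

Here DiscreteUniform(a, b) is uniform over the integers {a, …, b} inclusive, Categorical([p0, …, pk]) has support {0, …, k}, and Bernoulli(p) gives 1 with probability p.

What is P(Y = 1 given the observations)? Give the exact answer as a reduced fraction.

P(Y = 1 | obs) = 37/50

Enumerate traces; 6 have nonzero weight after conditioning:
  (Z=0, W=0, X=3, Y=0, U=3) weight 1/300
  (Z=0, W=1, X=2, Y=1, U=2) weight 1/75
  (Z=1, W=0, X=3, Y=0, U=3) weight 1/300
  (Z=1, W=1, X=2, Y=1, U=2) weight 1/75
  (Z=2, W=0, X=3, Y=0, U=3) weight 1/240
  (Z=2, W=1, X=2, Y=1, U=2) weight 1/240
Group by Y:
  weight(Y=0) = 13/1200
  weight(Y=1) = 37/1200
Total weight = 13/1200 + 37/1200 = 1/24
P(Y=0 | obs) = 13/1200 / 1/24 = 13/50
P(Y=1 | obs) = 37/1200 / 1/24 = 37/50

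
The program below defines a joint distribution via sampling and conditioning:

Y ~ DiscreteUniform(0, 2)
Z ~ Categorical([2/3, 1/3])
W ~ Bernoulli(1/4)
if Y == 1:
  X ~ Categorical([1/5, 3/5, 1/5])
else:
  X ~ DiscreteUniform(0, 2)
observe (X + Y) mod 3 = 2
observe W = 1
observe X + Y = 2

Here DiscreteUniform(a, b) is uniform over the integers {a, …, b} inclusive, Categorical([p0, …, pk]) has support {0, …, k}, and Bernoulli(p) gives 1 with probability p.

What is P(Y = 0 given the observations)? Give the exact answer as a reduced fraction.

P(Y = 0 | obs) = 5/19

Enumerate traces; 6 have nonzero weight after conditioning:
  (Y=0, Z=0, W=1, X=2) weight 1/54
  (Y=0, Z=1, W=1, X=2) weight 1/108
  (Y=1, Z=0, W=1, X=1) weight 1/30
  (Y=1, Z=1, W=1, X=1) weight 1/60
  (Y=2, Z=0, W=1, X=0) weight 1/54
  (Y=2, Z=1, W=1, X=0) weight 1/108
Group by Y:
  weight(Y=0) = 1/36
  weight(Y=1) = 1/20
  weight(Y=2) = 1/36
Total weight = 1/36 + 1/20 + 1/36 = 19/180
P(Y=0 | obs) = 1/36 / 19/180 = 5/19
P(Y=1 | obs) = 1/20 / 19/180 = 9/19
P(Y=2 | obs) = 1/36 / 19/180 = 5/19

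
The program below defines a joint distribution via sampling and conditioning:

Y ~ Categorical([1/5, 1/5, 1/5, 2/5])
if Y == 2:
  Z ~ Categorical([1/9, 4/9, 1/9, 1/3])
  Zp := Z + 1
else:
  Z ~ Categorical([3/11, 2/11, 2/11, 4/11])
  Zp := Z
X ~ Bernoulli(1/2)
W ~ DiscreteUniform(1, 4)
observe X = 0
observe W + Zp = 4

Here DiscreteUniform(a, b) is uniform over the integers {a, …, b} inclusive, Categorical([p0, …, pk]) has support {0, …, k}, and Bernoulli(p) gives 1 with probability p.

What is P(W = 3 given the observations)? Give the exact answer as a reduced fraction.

P(W = 3 | obs) = 83/462

Enumerate traces; 15 have nonzero weight after conditioning:
  (Y=0, Z=0, X=0, W=4) weight 3/440
  (Y=0, Z=1, X=0, W=3) weight 1/220
  (Y=0, Z=2, X=0, W=2) weight 1/220
  (Y=0, Z=3, X=0, W=1) weight 1/110
  (Y=1, Z=0, X=0, W=4) weight 3/440
  (Y=1, Z=1, X=0, W=3) weight 1/220
  (Y=1, Z=2, X=0, W=2) weight 1/220
  (Y=1, Z=3, X=0, W=1) weight 1/110
  … 7 more
Group by W:
  weight(W=1) = 31/792
  weight(W=2) = 29/990
  weight(W=3) = 83/3960
  weight(W=4) = 3/110
Total weight = 31/792 + 29/990 + 83/3960 + 3/110 = 7/60
P(W=1 | obs) = 31/792 / 7/60 = 155/462
P(W=2 | obs) = 29/990 / 7/60 = 58/231
P(W=3 | obs) = 83/3960 / 7/60 = 83/462
P(W=4 | obs) = 3/110 / 7/60 = 18/77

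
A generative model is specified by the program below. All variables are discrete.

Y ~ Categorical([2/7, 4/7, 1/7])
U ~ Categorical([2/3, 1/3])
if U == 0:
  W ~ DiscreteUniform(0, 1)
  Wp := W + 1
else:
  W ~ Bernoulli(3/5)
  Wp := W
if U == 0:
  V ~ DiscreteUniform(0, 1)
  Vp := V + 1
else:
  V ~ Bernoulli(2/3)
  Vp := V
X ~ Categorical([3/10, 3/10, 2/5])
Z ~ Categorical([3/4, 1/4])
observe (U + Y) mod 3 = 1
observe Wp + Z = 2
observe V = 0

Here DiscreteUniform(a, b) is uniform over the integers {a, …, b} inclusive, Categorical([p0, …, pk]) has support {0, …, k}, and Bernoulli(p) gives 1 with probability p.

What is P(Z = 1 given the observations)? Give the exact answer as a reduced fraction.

P(Z = 1 | obs) = 2/7

Enumerate traces; 9 have nonzero weight after conditioning:
  (Y=0, U=1, W=1, V=0, X=0, Z=1) weight 1/700
  (Y=0, U=1, W=1, V=0, X=1, Z=1) weight 1/700
  (Y=0, U=1, W=1, V=0, X=2, Z=1) weight 1/525
  (Y=1, U=0, W=0, V=0, X=0, Z=1) weight 1/140
  (Y=1, U=0, W=0, V=0, X=1, Z=1) weight 1/140
  (Y=1, U=0, W=0, V=0, X=2, Z=1) weight 1/105
  (Y=1, U=0, W=1, V=0, X=0, Z=0) weight 3/140
  (Y=1, U=0, W=1, V=0, X=1, Z=0) weight 3/140
  … 1 more
Group by Z:
  weight(Z=0) = 1/14
  weight(Z=1) = 1/35
Total weight = 1/14 + 1/35 = 1/10
P(Z=0 | obs) = 1/14 / 1/10 = 5/7
P(Z=1 | obs) = 1/35 / 1/10 = 2/7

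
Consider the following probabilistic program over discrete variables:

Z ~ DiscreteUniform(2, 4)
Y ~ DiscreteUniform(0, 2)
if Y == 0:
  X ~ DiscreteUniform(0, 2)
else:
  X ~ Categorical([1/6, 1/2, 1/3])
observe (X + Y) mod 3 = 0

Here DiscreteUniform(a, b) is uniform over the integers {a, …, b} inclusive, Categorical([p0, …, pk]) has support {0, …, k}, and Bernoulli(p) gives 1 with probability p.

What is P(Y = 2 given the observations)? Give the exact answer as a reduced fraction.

P(Y = 2 | obs) = 3/7

Enumerate traces; 9 have nonzero weight after conditioning:
  (Z=2, Y=0, X=0) weight 1/27
  (Z=2, Y=1, X=2) weight 1/27
  (Z=2, Y=2, X=1) weight 1/18
  (Z=3, Y=0, X=0) weight 1/27
  (Z=3, Y=1, X=2) weight 1/27
  (Z=3, Y=2, X=1) weight 1/18
  (Z=4, Y=0, X=0) weight 1/27
  (Z=4, Y=1, X=2) weight 1/27
  … 1 more
Group by Y:
  weight(Y=0) = 1/9
  weight(Y=1) = 1/9
  weight(Y=2) = 1/6
Total weight = 1/9 + 1/9 + 1/6 = 7/18
P(Y=0 | obs) = 1/9 / 7/18 = 2/7
P(Y=1 | obs) = 1/9 / 7/18 = 2/7
P(Y=2 | obs) = 1/6 / 7/18 = 3/7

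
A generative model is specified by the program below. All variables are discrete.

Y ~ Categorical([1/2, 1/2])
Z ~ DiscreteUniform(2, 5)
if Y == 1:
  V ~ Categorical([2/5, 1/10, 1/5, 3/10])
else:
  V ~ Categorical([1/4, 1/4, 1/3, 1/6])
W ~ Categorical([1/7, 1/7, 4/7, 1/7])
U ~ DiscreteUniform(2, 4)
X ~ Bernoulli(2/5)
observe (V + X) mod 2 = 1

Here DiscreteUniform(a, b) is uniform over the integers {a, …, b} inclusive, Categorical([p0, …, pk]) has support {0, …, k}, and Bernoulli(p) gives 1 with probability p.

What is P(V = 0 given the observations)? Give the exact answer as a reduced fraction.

P(V = 0 | obs) = 78/289

Enumerate traces; 384 have nonzero weight after conditioning:
  (Y=0, Z=2, V=0, W=0, U=2, X=1) weight 1/1680
  (Y=0, Z=2, V=0, W=0, U=3, X=1) weight 1/1680
  (Y=0, Z=2, V=0, W=0, U=4, X=1) weight 1/1680
  (Y=0, Z=2, V=0, W=1, U=2, X=1) weight 1/1680
  (Y=0, Z=2, V=0, W=1, U=3, X=1) weight 1/1680
  (Y=0, Z=2, V=0, W=1, U=4, X=1) weight 1/1680
  (Y=0, Z=2, V=0, W=2, U=2, X=1) weight 1/420
  (Y=0, Z=2, V=0, W=2, U=3, X=1) weight 1/420
  (Y=0, Z=2, V=1, W=0, U=2, X=0) weight 1/1120
  (Y=0, Z=2, V=2, W=0, U=2, X=1) weight 1/1260
  … 374 more
Group by V:
  weight(V=0) = 13/100
  weight(V=1) = 21/200
  weight(V=2) = 8/75
  weight(V=3) = 7/50
Total weight = 13/100 + 21/200 + 8/75 + 7/50 = 289/600
P(V=0 | obs) = 13/100 / 289/600 = 78/289
P(V=1 | obs) = 21/200 / 289/600 = 63/289
P(V=2 | obs) = 8/75 / 289/600 = 64/289
P(V=3 | obs) = 7/50 / 289/600 = 84/289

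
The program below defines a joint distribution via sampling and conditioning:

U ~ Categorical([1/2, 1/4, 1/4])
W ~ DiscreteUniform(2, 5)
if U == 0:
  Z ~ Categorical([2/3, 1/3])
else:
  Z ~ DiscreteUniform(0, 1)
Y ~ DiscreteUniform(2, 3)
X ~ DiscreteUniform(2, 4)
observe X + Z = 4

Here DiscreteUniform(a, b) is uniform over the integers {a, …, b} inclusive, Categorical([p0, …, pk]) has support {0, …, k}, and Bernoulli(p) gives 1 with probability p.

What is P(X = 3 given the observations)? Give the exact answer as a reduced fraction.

Enumerate traces; 48 have nonzero weight after conditioning:
  (U=0, W=2, Z=0, Y=2, X=4) weight 1/72
  (U=0, W=2, Z=0, Y=3, X=4) weight 1/72
  (U=0, W=2, Z=1, Y=2, X=3) weight 1/144
  (U=0, W=2, Z=1, Y=3, X=3) weight 1/144
  (U=0, W=3, Z=0, Y=2, X=4) weight 1/72
  (U=0, W=3, Z=0, Y=3, X=4) weight 1/72
  (U=0, W=3, Z=1, Y=2, X=3) weight 1/144
  (U=0, W=3, Z=1, Y=3, X=3) weight 1/144
  … 40 more
Group by X:
  weight(X=3) = 5/36
  weight(X=4) = 7/36
Total weight = 5/36 + 7/36 = 1/3
P(X=3 | obs) = 5/36 / 1/3 = 5/12
P(X=4 | obs) = 7/36 / 1/3 = 7/12

P(X = 3 | obs) = 5/12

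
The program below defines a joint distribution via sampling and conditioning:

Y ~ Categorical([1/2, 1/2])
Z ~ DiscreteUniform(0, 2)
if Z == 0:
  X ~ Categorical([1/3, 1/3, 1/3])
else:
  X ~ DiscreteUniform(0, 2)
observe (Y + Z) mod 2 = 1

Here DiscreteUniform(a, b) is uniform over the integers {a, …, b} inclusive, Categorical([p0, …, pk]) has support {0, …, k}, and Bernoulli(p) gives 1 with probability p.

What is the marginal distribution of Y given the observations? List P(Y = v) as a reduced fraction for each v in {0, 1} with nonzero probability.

Enumerate traces; 9 have nonzero weight after conditioning:
  (Y=0, Z=1, X=0) weight 1/18
  (Y=0, Z=1, X=1) weight 1/18
  (Y=0, Z=1, X=2) weight 1/18
  (Y=1, Z=0, X=0) weight 1/18
  (Y=1, Z=0, X=1) weight 1/18
  (Y=1, Z=0, X=2) weight 1/18
  (Y=1, Z=2, X=0) weight 1/18
  (Y=1, Z=2, X=1) weight 1/18
  … 1 more
Group by Y:
  weight(Y=0) = 1/6
  weight(Y=1) = 1/3
Total weight = 1/6 + 1/3 = 1/2
P(Y=0 | obs) = 1/6 / 1/2 = 1/3
P(Y=1 | obs) = 1/3 / 1/2 = 2/3

P(Y=0) = 1/3, P(Y=1) = 2/3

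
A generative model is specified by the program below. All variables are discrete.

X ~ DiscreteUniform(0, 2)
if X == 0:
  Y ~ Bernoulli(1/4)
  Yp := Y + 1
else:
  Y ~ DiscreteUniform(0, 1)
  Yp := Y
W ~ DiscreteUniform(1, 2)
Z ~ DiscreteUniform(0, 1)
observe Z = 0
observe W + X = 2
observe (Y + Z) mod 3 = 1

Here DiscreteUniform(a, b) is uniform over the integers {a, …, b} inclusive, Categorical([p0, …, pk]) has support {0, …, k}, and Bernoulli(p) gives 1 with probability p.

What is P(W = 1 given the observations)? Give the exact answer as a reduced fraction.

P(W = 1 | obs) = 2/3

Enumerate traces; 2 have nonzero weight after conditioning:
  (X=0, Y=1, W=2, Z=0) weight 1/48
  (X=1, Y=1, W=1, Z=0) weight 1/24
Group by W:
  weight(W=1) = 1/24
  weight(W=2) = 1/48
Total weight = 1/24 + 1/48 = 1/16
P(W=1 | obs) = 1/24 / 1/16 = 2/3
P(W=2 | obs) = 1/48 / 1/16 = 1/3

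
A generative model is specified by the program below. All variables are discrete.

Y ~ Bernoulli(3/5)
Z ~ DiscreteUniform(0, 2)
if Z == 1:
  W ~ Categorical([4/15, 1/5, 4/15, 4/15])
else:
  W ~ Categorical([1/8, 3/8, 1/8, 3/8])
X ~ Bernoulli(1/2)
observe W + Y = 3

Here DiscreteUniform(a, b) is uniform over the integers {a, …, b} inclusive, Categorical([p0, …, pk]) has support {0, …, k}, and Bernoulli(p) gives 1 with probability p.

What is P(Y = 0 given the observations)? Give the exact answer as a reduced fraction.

Enumerate traces; 12 have nonzero weight after conditioning:
  (Y=0, Z=0, W=3, X=0) weight 1/40
  (Y=0, Z=0, W=3, X=1) weight 1/40
  (Y=0, Z=1, W=3, X=0) weight 4/225
  (Y=0, Z=1, W=3, X=1) weight 4/225
  (Y=0, Z=2, W=3, X=0) weight 1/40
  (Y=0, Z=2, W=3, X=1) weight 1/40
  (Y=1, Z=0, W=2, X=0) weight 1/80
  (Y=1, Z=0, W=2, X=1) weight 1/80
  … 4 more
Group by Y:
  weight(Y=0) = 61/450
  weight(Y=1) = 31/300
Total weight = 61/450 + 31/300 = 43/180
P(Y=0 | obs) = 61/450 / 43/180 = 122/215
P(Y=1 | obs) = 31/300 / 43/180 = 93/215

P(Y = 0 | obs) = 122/215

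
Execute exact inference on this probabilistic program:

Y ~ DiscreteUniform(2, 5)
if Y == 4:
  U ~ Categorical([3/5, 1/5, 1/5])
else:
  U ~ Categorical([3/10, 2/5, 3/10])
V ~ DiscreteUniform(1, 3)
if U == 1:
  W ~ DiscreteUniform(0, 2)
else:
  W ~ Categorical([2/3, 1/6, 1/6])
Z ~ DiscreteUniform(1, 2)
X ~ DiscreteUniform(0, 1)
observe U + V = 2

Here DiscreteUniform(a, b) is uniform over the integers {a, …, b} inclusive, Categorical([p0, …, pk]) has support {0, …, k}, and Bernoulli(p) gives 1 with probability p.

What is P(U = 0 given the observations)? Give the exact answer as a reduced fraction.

Enumerate traces; 96 have nonzero weight after conditioning:
  (Y=2, U=0, V=2, W=0, Z=1, X=0) weight 1/240
  (Y=2, U=0, V=2, W=0, Z=1, X=1) weight 1/240
  (Y=2, U=0, V=2, W=0, Z=2, X=0) weight 1/240
  (Y=2, U=0, V=2, W=0, Z=2, X=1) weight 1/240
  (Y=2, U=0, V=2, W=1, Z=1, X=0) weight 1/960
  (Y=2, U=0, V=2, W=1, Z=1, X=1) weight 1/960
  (Y=2, U=0, V=2, W=1, Z=2, X=0) weight 1/960
  (Y=2, U=0, V=2, W=1, Z=2, X=1) weight 1/960
  (Y=2, U=1, V=1, W=0, Z=1, X=0) weight 1/360
  … 87 more
Group by U:
  weight(U=0) = 1/8
  weight(U=1) = 7/60
Total weight = 1/8 + 7/60 = 29/120
P(U=0 | obs) = 1/8 / 29/120 = 15/29
P(U=1 | obs) = 7/60 / 29/120 = 14/29

P(U = 0 | obs) = 15/29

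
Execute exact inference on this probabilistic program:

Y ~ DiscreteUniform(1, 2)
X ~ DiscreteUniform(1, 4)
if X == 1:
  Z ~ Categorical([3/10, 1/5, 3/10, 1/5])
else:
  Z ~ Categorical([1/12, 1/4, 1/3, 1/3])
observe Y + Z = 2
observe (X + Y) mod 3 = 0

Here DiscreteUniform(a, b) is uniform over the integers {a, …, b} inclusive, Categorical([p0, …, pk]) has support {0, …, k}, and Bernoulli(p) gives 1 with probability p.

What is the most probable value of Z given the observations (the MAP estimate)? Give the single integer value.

Enumerate traces; 3 have nonzero weight after conditioning:
  (Y=1, X=2, Z=1) weight 1/32
  (Y=2, X=1, Z=0) weight 3/80
  (Y=2, X=4, Z=0) weight 1/96
Group by Z:
  weight(Z=0) = 23/480
  weight(Z=1) = 1/32
Total weight = 23/480 + 1/32 = 19/240
P(Z=0 | obs) = 23/480 / 19/240 = 23/38
P(Z=1 | obs) = 1/32 / 19/240 = 15/38
argmax = 0

argmax_v P(Z = v | obs) = 0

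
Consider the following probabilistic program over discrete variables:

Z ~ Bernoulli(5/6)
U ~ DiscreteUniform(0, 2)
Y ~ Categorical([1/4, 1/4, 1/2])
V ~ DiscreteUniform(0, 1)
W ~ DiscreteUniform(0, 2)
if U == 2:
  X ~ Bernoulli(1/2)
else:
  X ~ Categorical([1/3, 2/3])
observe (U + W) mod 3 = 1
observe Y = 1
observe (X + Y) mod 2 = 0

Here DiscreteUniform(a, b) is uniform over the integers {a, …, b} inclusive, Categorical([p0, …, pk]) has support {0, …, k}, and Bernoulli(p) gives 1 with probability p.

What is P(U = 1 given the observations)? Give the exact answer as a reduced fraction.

P(U = 1 | obs) = 4/11

Enumerate traces; 12 have nonzero weight after conditioning:
  (Z=0, U=0, Y=1, V=0, W=1, X=1) weight 1/648
  (Z=0, U=0, Y=1, V=1, W=1, X=1) weight 1/648
  (Z=0, U=1, Y=1, V=0, W=0, X=1) weight 1/648
  (Z=0, U=1, Y=1, V=1, W=0, X=1) weight 1/648
  (Z=0, U=2, Y=1, V=0, W=2, X=1) weight 1/864
  (Z=0, U=2, Y=1, V=1, W=2, X=1) weight 1/864
  (Z=1, U=0, Y=1, V=0, W=1, X=1) weight 5/648
  (Z=1, U=0, Y=1, V=1, W=1, X=1) weight 5/648
  … 4 more
Group by U:
  weight(U=0) = 1/54
  weight(U=1) = 1/54
  weight(U=2) = 1/72
Total weight = 1/54 + 1/54 + 1/72 = 11/216
P(U=0 | obs) = 1/54 / 11/216 = 4/11
P(U=1 | obs) = 1/54 / 11/216 = 4/11
P(U=2 | obs) = 1/72 / 11/216 = 3/11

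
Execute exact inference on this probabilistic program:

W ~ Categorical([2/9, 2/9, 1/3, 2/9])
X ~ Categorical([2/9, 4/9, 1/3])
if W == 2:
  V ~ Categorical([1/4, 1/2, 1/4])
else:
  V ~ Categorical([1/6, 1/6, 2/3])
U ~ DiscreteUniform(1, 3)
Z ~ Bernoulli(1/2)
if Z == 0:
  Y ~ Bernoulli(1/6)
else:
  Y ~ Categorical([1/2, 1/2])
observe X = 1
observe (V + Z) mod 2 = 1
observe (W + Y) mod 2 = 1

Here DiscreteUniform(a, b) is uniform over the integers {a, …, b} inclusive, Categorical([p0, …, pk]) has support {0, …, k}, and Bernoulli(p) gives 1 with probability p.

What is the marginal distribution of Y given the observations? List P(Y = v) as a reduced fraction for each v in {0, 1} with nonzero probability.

P(Y=0) = 20/37, P(Y=1) = 17/37

Enumerate traces; 36 have nonzero weight after conditioning:
  (W=0, X=1, V=0, U=1, Z=1, Y=1) weight 1/729
  (W=0, X=1, V=0, U=2, Z=1, Y=1) weight 1/729
  (W=0, X=1, V=0, U=3, Z=1, Y=1) weight 1/729
  (W=0, X=1, V=1, U=1, Z=0, Y=1) weight 1/2187
  (W=0, X=1, V=1, U=2, Z=0, Y=1) weight 1/2187
  (W=0, X=1, V=1, U=3, Z=0, Y=1) weight 1/2187
  (W=0, X=1, V=2, U=1, Z=1, Y=1) weight 4/729
  (W=0, X=1, V=2, U=2, Z=1, Y=1) weight 4/729
  (W=1, X=1, V=0, U=1, Z=1, Y=0) weight 1/729
  … 27 more
Group by Y:
  weight(Y=0) = 40/729
  weight(Y=1) = 34/729
Total weight = 40/729 + 34/729 = 74/729
P(Y=0 | obs) = 40/729 / 74/729 = 20/37
P(Y=1 | obs) = 34/729 / 74/729 = 17/37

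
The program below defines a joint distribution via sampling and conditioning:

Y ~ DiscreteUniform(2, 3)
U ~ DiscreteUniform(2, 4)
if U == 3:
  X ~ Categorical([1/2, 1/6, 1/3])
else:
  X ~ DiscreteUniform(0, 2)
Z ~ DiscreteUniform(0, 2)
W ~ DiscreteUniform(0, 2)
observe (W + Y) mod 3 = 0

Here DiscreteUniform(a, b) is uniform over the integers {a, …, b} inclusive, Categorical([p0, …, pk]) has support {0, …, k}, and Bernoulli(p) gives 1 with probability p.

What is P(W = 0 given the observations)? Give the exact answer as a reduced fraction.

Enumerate traces; 54 have nonzero weight after conditioning:
  (Y=2, U=2, X=0, Z=0, W=1) weight 1/162
  (Y=2, U=2, X=0, Z=1, W=1) weight 1/162
  (Y=2, U=2, X=0, Z=2, W=1) weight 1/162
  (Y=2, U=2, X=1, Z=0, W=1) weight 1/162
  (Y=2, U=2, X=1, Z=1, W=1) weight 1/162
  (Y=2, U=2, X=1, Z=2, W=1) weight 1/162
  (Y=2, U=2, X=2, Z=0, W=1) weight 1/162
  (Y=2, U=2, X=2, Z=1, W=1) weight 1/162
  (Y=3, U=2, X=0, Z=0, W=0) weight 1/162
  … 45 more
Group by W:
  weight(W=0) = 1/6
  weight(W=1) = 1/6
Total weight = 1/6 + 1/6 = 1/3
P(W=0 | obs) = 1/6 / 1/3 = 1/2
P(W=1 | obs) = 1/6 / 1/3 = 1/2

P(W = 0 | obs) = 1/2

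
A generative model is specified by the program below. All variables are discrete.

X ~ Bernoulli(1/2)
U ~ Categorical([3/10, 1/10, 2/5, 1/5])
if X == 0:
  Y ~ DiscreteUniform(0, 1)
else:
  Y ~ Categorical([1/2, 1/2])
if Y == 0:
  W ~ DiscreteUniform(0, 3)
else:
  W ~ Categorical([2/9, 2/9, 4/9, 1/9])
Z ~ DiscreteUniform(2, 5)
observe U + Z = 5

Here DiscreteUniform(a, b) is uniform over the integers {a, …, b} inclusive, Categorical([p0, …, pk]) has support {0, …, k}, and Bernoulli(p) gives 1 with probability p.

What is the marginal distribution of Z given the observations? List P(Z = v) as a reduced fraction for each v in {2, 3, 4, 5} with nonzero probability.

Enumerate traces; 64 have nonzero weight after conditioning:
  (X=0, U=0, Y=0, W=0, Z=5) weight 3/640
  (X=0, U=0, Y=0, W=1, Z=5) weight 3/640
  (X=0, U=0, Y=0, W=2, Z=5) weight 3/640
  (X=0, U=0, Y=0, W=3, Z=5) weight 3/640
  (X=0, U=0, Y=1, W=0, Z=5) weight 1/240
  (X=0, U=0, Y=1, W=1, Z=5) weight 1/240
  (X=0, U=0, Y=1, W=2, Z=5) weight 1/120
  (X=0, U=0, Y=1, W=3, Z=5) weight 1/480
  (X=0, U=1, Y=0, W=0, Z=4) weight 1/640
  (X=0, U=2, Y=0, W=0, Z=3) weight 1/160
  … 54 more
Group by Z:
  weight(Z=2) = 1/20
  weight(Z=3) = 1/10
  weight(Z=4) = 1/40
  weight(Z=5) = 3/40
Total weight = 1/20 + 1/10 + 1/40 + 3/40 = 1/4
P(Z=2 | obs) = 1/20 / 1/4 = 1/5
P(Z=3 | obs) = 1/10 / 1/4 = 2/5
P(Z=4 | obs) = 1/40 / 1/4 = 1/10
P(Z=5 | obs) = 3/40 / 1/4 = 3/10

P(Z=2) = 1/5, P(Z=3) = 2/5, P(Z=4) = 1/10, P(Z=5) = 3/10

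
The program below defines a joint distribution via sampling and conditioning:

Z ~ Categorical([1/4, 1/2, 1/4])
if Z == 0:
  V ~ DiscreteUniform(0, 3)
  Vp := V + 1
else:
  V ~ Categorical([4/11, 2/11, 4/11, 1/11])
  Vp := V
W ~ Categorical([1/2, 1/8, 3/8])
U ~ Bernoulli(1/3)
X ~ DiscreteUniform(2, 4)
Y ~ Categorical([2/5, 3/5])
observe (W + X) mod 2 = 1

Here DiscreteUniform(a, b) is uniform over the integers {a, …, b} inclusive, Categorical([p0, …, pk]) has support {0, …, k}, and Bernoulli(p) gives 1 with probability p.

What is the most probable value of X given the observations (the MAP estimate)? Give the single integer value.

Enumerate traces; 192 have nonzero weight after conditioning:
  (Z=0, V=0, W=0, U=0, X=3, Y=0) weight 1/360
  (Z=0, V=0, W=0, U=0, X=3, Y=1) weight 1/240
  (Z=0, V=0, W=0, U=1, X=3, Y=0) weight 1/720
  (Z=0, V=0, W=0, U=1, X=3, Y=1) weight 1/480
  (Z=0, V=0, W=1, U=0, X=2, Y=0) weight 1/1440
  (Z=0, V=0, W=1, U=0, X=2, Y=1) weight 1/960
  (Z=0, V=0, W=1, U=0, X=4, Y=0) weight 1/1440
  (Z=0, V=0, W=1, U=0, X=4, Y=1) weight 1/960
  … 184 more
Group by X:
  weight(X=2) = 1/24
  weight(X=3) = 7/24
  weight(X=4) = 1/24
Total weight = 1/24 + 7/24 + 1/24 = 3/8
P(X=2 | obs) = 1/24 / 3/8 = 1/9
P(X=3 | obs) = 7/24 / 3/8 = 7/9
P(X=4 | obs) = 1/24 / 3/8 = 1/9
argmax = 3

argmax_v P(X = v | obs) = 3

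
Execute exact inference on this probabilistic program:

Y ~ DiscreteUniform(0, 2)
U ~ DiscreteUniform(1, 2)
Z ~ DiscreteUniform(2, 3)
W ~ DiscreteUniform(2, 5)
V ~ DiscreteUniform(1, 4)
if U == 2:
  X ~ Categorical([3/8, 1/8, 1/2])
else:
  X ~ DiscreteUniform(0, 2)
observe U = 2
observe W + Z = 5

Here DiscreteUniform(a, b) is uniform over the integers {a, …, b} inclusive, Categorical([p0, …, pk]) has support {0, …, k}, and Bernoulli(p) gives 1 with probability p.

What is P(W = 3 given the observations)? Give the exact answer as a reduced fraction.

Enumerate traces; 72 have nonzero weight after conditioning:
  (Y=0, U=2, Z=2, W=3, V=1, X=0) weight 1/512
  (Y=0, U=2, Z=2, W=3, V=1, X=1) weight 1/1536
  (Y=0, U=2, Z=2, W=3, V=1, X=2) weight 1/384
  (Y=0, U=2, Z=2, W=3, V=2, X=0) weight 1/512
  (Y=0, U=2, Z=2, W=3, V=2, X=1) weight 1/1536
  (Y=0, U=2, Z=2, W=3, V=2, X=2) weight 1/384
  (Y=0, U=2, Z=2, W=3, V=3, X=0) weight 1/512
  (Y=0, U=2, Z=2, W=3, V=3, X=1) weight 1/1536
  (Y=0, U=2, Z=3, W=2, V=1, X=0) weight 1/512
  … 63 more
Group by W:
  weight(W=2) = 1/16
  weight(W=3) = 1/16
Total weight = 1/16 + 1/16 = 1/8
P(W=2 | obs) = 1/16 / 1/8 = 1/2
P(W=3 | obs) = 1/16 / 1/8 = 1/2

P(W = 3 | obs) = 1/2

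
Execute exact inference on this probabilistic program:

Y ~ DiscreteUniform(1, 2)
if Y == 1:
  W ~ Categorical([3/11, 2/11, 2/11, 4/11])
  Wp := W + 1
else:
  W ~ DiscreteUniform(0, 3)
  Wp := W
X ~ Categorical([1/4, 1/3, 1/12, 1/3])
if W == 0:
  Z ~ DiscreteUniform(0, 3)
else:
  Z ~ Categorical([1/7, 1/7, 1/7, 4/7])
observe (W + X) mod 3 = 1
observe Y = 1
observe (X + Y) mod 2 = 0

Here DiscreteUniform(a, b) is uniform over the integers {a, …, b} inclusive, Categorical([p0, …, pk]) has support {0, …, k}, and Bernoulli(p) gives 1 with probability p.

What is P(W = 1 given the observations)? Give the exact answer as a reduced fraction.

Enumerate traces; 12 have nonzero weight after conditioning:
  (Y=1, W=0, X=1, Z=0) weight 1/88
  (Y=1, W=0, X=1, Z=1) weight 1/88
  (Y=1, W=0, X=1, Z=2) weight 1/88
  (Y=1, W=0, X=1, Z=3) weight 1/88
  (Y=1, W=1, X=3, Z=0) weight 1/231
  (Y=1, W=1, X=3, Z=1) weight 1/231
  (Y=1, W=1, X=3, Z=2) weight 1/231
  (Y=1, W=1, X=3, Z=3) weight 4/231
  (Y=1, W=3, X=1, Z=0) weight 2/231
  … 3 more
Group by W:
  weight(W=0) = 1/22
  weight(W=1) = 1/33
  weight(W=3) = 2/33
Total weight = 1/22 + 1/33 + 2/33 = 3/22
P(W=0 | obs) = 1/22 / 3/22 = 1/3
P(W=1 | obs) = 1/33 / 3/22 = 2/9
P(W=3 | obs) = 2/33 / 3/22 = 4/9

P(W = 1 | obs) = 2/9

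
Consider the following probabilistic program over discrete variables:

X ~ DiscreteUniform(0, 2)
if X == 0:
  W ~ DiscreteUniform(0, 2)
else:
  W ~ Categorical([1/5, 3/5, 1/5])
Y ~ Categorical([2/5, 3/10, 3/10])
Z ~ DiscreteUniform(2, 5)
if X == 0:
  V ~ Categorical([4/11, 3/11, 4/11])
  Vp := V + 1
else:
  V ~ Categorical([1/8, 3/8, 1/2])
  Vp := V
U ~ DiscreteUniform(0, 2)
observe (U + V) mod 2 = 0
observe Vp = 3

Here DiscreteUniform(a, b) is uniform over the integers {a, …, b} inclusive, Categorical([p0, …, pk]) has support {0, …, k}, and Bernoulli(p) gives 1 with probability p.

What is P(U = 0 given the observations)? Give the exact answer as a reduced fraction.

P(U = 0 | obs) = 1/2

Enumerate traces; 72 have nonzero weight after conditioning:
  (X=0, W=0, Y=0, Z=2, V=2, U=0) weight 2/1485
  (X=0, W=0, Y=0, Z=2, V=2, U=2) weight 2/1485
  (X=0, W=0, Y=0, Z=3, V=2, U=0) weight 2/1485
  (X=0, W=0, Y=0, Z=3, V=2, U=2) weight 2/1485
  (X=0, W=0, Y=0, Z=4, V=2, U=0) weight 2/1485
  (X=0, W=0, Y=0, Z=4, V=2, U=2) weight 2/1485
  (X=0, W=0, Y=0, Z=5, V=2, U=0) weight 2/1485
  (X=0, W=0, Y=0, Z=5, V=2, U=2) weight 2/1485
  … 64 more
Group by U:
  weight(U=0) = 4/99
  weight(U=2) = 4/99
Total weight = 4/99 + 4/99 = 8/99
P(U=0 | obs) = 4/99 / 8/99 = 1/2
P(U=2 | obs) = 4/99 / 8/99 = 1/2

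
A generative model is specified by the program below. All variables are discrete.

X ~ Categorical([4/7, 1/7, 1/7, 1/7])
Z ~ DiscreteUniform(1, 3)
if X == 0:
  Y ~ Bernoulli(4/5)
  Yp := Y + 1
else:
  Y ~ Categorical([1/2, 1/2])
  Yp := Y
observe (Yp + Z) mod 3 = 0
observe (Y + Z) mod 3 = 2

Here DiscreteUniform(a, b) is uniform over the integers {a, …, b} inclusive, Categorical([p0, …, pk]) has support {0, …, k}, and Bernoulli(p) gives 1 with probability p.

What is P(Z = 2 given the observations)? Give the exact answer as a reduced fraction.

Enumerate traces; 2 have nonzero weight after conditioning:
  (X=0, Z=1, Y=1) weight 16/105
  (X=0, Z=2, Y=0) weight 4/105
Group by Z:
  weight(Z=1) = 16/105
  weight(Z=2) = 4/105
Total weight = 16/105 + 4/105 = 4/21
P(Z=1 | obs) = 16/105 / 4/21 = 4/5
P(Z=2 | obs) = 4/105 / 4/21 = 1/5

P(Z = 2 | obs) = 1/5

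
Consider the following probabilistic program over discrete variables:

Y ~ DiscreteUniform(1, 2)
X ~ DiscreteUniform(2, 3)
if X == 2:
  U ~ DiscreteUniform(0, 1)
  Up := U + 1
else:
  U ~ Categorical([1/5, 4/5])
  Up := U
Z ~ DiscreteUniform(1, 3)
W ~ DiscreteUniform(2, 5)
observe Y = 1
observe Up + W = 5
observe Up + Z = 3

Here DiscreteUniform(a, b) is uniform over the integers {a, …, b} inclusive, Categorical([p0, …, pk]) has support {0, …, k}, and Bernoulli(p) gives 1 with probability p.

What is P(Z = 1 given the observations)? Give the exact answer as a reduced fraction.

Enumerate traces; 4 have nonzero weight after conditioning:
  (Y=1, X=2, U=0, Z=2, W=4) weight 1/96
  (Y=1, X=2, U=1, Z=1, W=3) weight 1/96
  (Y=1, X=3, U=0, Z=3, W=5) weight 1/240
  (Y=1, X=3, U=1, Z=2, W=4) weight 1/60
Group by Z:
  weight(Z=1) = 1/96
  weight(Z=2) = 13/480
  weight(Z=3) = 1/240
Total weight = 1/96 + 13/480 + 1/240 = 1/24
P(Z=1 | obs) = 1/96 / 1/24 = 1/4
P(Z=2 | obs) = 13/480 / 1/24 = 13/20
P(Z=3 | obs) = 1/240 / 1/24 = 1/10

P(Z = 1 | obs) = 1/4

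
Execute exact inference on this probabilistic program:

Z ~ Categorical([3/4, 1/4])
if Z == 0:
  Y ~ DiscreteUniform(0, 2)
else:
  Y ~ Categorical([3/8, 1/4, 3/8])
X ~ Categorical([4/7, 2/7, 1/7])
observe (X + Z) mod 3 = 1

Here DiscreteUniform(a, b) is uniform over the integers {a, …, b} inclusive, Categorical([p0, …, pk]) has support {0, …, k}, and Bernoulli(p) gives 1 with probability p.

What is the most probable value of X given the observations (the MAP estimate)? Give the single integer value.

argmax_v P(X = v | obs) = 1

Enumerate traces; 6 have nonzero weight after conditioning:
  (Z=0, Y=0, X=1) weight 1/14
  (Z=0, Y=1, X=1) weight 1/14
  (Z=0, Y=2, X=1) weight 1/14
  (Z=1, Y=0, X=0) weight 3/56
  (Z=1, Y=1, X=0) weight 1/28
  (Z=1, Y=2, X=0) weight 3/56
Group by X:
  weight(X=0) = 1/7
  weight(X=1) = 3/14
Total weight = 1/7 + 3/14 = 5/14
P(X=0 | obs) = 1/7 / 5/14 = 2/5
P(X=1 | obs) = 3/14 / 5/14 = 3/5
argmax = 1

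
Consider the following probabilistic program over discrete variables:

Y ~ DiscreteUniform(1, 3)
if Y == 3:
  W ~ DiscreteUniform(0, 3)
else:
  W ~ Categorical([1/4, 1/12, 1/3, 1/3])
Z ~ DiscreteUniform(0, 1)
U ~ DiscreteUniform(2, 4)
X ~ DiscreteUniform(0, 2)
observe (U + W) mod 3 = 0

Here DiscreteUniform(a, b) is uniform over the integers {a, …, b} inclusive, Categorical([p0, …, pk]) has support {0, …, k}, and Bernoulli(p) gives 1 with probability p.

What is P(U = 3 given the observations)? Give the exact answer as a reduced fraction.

Enumerate traces; 72 have nonzero weight after conditioning:
  (Y=1, W=0, Z=0, U=3, X=0) weight 1/216
  (Y=1, W=0, Z=0, U=3, X=1) weight 1/216
  (Y=1, W=0, Z=0, U=3, X=2) weight 1/216
  (Y=1, W=0, Z=1, U=3, X=0) weight 1/216
  (Y=1, W=0, Z=1, U=3, X=1) weight 1/216
  (Y=1, W=0, Z=1, U=3, X=2) weight 1/216
  (Y=1, W=1, Z=0, U=2, X=0) weight 1/648
  (Y=1, W=1, Z=0, U=2, X=1) weight 1/648
  (Y=1, W=2, Z=0, U=4, X=0) weight 1/162
  … 63 more
Group by U:
  weight(U=2) = 5/108
  weight(U=3) = 5/27
  weight(U=4) = 11/108
Total weight = 5/108 + 5/27 + 11/108 = 1/3
P(U=2 | obs) = 5/108 / 1/3 = 5/36
P(U=3 | obs) = 5/27 / 1/3 = 5/9
P(U=4 | obs) = 11/108 / 1/3 = 11/36

P(U = 3 | obs) = 5/9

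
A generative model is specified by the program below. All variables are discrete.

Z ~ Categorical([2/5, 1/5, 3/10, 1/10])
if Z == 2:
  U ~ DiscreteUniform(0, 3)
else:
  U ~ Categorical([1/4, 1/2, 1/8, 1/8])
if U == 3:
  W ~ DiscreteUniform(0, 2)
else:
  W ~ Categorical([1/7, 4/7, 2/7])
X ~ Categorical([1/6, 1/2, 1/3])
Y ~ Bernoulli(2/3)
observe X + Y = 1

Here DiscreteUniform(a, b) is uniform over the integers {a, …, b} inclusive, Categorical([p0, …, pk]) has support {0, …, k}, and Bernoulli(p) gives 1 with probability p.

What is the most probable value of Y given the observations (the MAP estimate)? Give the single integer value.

argmax_v P(Y = v | obs) = 0

Enumerate traces; 96 have nonzero weight after conditioning:
  (Z=0, U=0, W=0, X=0, Y=1) weight 1/630
  (Z=0, U=0, W=0, X=1, Y=0) weight 1/420
  (Z=0, U=0, W=1, X=0, Y=1) weight 2/315
  (Z=0, U=0, W=1, X=1, Y=0) weight 1/105
  (Z=0, U=0, W=2, X=0, Y=1) weight 1/315
  (Z=0, U=0, W=2, X=1, Y=0) weight 1/210
  (Z=0, U=1, W=0, X=0, Y=1) weight 1/315
  (Z=0, U=1, W=0, X=1, Y=0) weight 1/210
  … 88 more
Group by Y:
  weight(Y=0) = 1/6
  weight(Y=1) = 1/9
Total weight = 1/6 + 1/9 = 5/18
P(Y=0 | obs) = 1/6 / 5/18 = 3/5
P(Y=1 | obs) = 1/9 / 5/18 = 2/5
argmax = 0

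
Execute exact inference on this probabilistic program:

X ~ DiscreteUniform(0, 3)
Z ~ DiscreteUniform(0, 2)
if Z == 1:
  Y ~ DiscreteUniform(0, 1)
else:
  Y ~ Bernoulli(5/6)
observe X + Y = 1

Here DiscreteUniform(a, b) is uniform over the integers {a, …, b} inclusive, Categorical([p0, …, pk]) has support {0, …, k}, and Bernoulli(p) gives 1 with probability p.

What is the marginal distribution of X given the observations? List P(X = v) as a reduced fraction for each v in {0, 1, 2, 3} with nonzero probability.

Enumerate traces; 6 have nonzero weight after conditioning:
  (X=0, Z=0, Y=1) weight 5/72
  (X=0, Z=1, Y=1) weight 1/24
  (X=0, Z=2, Y=1) weight 5/72
  (X=1, Z=0, Y=0) weight 1/72
  (X=1, Z=1, Y=0) weight 1/24
  (X=1, Z=2, Y=0) weight 1/72
Group by X:
  weight(X=0) = 13/72
  weight(X=1) = 5/72
Total weight = 13/72 + 5/72 = 1/4
P(X=0 | obs) = 13/72 / 1/4 = 13/18
P(X=1 | obs) = 5/72 / 1/4 = 5/18

P(X=0) = 13/18, P(X=1) = 5/18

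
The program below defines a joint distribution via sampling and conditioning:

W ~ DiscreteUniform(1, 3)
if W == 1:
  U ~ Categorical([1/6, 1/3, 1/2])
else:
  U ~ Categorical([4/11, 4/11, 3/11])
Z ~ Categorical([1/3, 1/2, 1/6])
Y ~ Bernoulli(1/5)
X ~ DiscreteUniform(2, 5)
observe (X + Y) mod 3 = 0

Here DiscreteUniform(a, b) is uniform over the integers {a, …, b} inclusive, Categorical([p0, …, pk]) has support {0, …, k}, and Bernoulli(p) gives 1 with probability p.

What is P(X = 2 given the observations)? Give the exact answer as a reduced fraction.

P(X = 2 | obs) = 1/6

Enumerate traces; 81 have nonzero weight after conditioning:
  (W=1, U=0, Z=0, Y=0, X=3) weight 1/270
  (W=1, U=0, Z=0, Y=1, X=2) weight 1/1080
  (W=1, U=0, Z=0, Y=1, X=5) weight 1/1080
  (W=1, U=0, Z=1, Y=0, X=3) weight 1/180
  (W=1, U=0, Z=1, Y=1, X=2) weight 1/720
  (W=1, U=0, Z=1, Y=1, X=5) weight 1/720
  (W=1, U=0, Z=2, Y=0, X=3) weight 1/540
  (W=1, U=0, Z=2, Y=1, X=2) weight 1/2160
  … 73 more
Group by X:
  weight(X=2) = 1/20
  weight(X=3) = 1/5
  weight(X=5) = 1/20
Total weight = 1/20 + 1/5 + 1/20 = 3/10
P(X=2 | obs) = 1/20 / 3/10 = 1/6
P(X=3 | obs) = 1/5 / 3/10 = 2/3
P(X=5 | obs) = 1/20 / 3/10 = 1/6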